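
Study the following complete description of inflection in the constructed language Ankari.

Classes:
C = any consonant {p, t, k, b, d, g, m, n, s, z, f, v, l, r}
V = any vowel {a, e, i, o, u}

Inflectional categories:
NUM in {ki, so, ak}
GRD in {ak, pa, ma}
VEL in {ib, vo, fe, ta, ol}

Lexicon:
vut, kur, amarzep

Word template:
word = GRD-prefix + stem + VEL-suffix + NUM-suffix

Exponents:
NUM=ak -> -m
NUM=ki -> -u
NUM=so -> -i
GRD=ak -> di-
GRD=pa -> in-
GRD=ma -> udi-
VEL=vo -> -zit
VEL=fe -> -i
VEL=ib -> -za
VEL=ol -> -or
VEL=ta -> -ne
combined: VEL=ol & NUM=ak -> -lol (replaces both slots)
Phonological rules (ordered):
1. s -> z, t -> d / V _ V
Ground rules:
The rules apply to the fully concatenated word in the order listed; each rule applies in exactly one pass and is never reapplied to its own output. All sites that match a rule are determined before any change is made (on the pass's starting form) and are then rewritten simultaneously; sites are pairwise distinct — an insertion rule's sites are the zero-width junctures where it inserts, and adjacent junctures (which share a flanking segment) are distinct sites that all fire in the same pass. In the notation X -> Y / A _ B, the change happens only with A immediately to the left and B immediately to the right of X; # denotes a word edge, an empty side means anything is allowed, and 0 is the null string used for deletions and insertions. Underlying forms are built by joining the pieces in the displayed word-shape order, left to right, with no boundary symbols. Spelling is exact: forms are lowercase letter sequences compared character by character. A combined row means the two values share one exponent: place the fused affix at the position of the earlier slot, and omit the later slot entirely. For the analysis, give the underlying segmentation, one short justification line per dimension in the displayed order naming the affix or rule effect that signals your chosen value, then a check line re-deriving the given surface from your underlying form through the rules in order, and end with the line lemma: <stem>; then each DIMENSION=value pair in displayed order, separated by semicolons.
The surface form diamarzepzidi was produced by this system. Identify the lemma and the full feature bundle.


underlying: di-amarzep-zit-i
NUM=so - signalled by the affix -i
GRD=ak - signalled by the affix di-
VEL=vo - signalled by the affix -zit
check: diamarzepziti -> diamarzepzidi
lemma: amarzep; NUM=so; GRD=ak; VEL=vo


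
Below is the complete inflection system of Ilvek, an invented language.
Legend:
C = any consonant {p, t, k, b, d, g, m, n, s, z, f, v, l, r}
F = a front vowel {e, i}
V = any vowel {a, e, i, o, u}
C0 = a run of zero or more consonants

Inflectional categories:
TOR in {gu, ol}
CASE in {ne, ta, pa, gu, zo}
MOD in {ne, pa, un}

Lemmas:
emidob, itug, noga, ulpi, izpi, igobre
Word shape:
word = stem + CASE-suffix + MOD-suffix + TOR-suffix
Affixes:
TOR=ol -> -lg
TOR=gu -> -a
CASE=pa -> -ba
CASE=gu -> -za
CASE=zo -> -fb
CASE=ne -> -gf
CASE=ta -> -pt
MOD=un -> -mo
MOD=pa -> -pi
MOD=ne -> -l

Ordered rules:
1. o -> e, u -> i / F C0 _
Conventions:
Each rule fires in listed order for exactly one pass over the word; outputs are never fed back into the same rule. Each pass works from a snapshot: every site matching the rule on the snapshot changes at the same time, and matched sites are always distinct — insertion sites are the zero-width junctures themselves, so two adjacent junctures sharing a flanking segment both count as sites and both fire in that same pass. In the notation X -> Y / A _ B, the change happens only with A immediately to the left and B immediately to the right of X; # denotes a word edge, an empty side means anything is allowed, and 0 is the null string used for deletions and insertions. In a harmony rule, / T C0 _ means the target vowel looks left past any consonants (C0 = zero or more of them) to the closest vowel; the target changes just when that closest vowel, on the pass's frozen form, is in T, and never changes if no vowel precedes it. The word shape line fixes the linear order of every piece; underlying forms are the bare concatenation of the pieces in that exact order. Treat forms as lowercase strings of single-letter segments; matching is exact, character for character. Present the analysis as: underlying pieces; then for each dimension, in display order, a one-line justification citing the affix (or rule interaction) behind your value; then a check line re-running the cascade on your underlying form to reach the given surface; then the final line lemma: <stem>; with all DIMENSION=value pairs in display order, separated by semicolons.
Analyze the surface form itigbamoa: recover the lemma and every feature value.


underlying: itug-ba-mo-a
TOR=gu - signalled by the affix -a
CASE=pa - signalled by the affix -ba
MOD=un - signalled by the affix -mo
check: itugbamoa -> itigbamoa
lemma: itug; TOR=gu; CASE=pa; MOD=un


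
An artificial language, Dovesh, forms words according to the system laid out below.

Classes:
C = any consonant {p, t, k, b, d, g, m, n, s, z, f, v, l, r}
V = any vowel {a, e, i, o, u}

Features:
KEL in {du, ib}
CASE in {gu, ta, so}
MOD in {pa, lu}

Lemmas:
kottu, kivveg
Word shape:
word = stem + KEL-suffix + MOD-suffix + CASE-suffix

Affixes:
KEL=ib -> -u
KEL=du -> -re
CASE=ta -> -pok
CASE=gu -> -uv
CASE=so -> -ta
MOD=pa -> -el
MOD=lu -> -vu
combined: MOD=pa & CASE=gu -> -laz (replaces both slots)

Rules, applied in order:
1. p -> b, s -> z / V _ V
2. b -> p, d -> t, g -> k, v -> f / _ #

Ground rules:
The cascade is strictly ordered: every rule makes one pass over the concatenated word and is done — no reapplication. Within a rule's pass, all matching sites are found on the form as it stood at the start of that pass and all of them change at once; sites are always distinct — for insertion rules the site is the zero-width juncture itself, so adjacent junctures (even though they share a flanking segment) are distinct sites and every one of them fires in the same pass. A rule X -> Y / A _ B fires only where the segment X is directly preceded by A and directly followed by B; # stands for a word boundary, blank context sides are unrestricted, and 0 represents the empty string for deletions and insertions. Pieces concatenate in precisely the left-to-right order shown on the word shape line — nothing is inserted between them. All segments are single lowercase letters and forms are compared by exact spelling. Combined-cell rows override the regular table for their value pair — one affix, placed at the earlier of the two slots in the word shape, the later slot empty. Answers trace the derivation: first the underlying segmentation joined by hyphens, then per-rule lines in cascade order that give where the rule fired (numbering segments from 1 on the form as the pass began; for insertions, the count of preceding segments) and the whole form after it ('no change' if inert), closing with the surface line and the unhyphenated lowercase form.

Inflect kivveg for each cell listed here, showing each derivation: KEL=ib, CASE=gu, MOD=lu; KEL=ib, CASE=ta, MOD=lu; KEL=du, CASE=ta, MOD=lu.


cell KEL=ib, CASE=gu, MOD=lu:
underlying: kivveg-u-vu-uv
1. p -> b, s -> z / V _ V: no change
2. b -> p, d -> t, g -> k, v -> f / _ #: fires at position(s) 11: kivveguvuuf
surface: kivveguvuuf

cell KEL=ib, CASE=ta, MOD=lu:
underlying: kivveg-u-vu-pok
1. p -> b, s -> z / V _ V: fires at position(s) 10: kivveguvubok
2. b -> p, d -> t, g -> k, v -> f / _ #: no change
surface: kivveguvubok

cell KEL=du, CASE=ta, MOD=lu:
underlying: kivveg-re-vu-pok
1. p -> b, s -> z / V _ V: fires at position(s) 11: kivvegrevubok
2. b -> p, d -> t, g -> k, v -> f / _ #: no change
surface: kivvegrevubok


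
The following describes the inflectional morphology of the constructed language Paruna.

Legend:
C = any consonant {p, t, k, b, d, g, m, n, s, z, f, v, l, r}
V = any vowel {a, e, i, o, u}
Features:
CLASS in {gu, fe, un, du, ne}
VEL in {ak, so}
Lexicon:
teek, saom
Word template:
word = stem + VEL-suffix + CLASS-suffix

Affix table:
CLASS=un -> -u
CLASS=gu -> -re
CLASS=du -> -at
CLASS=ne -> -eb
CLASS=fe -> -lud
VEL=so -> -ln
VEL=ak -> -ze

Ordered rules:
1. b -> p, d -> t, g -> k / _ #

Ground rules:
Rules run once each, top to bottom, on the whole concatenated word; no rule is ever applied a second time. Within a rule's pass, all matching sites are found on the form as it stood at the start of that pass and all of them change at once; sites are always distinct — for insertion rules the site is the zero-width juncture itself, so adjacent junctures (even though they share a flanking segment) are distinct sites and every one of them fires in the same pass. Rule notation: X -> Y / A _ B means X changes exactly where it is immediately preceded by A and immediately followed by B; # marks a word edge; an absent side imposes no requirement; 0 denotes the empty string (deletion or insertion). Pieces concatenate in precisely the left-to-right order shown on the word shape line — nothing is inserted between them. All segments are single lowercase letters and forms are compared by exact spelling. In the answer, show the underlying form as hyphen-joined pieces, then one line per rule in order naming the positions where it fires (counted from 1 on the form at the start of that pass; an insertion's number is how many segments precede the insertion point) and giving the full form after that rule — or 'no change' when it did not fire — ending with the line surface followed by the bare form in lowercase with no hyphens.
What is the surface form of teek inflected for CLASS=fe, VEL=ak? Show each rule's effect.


underlying: teek-ze-lud
1. b -> p, d -> t, g -> k / _ #: fires at position(s) 9: teekzelut
surface: teekzelut


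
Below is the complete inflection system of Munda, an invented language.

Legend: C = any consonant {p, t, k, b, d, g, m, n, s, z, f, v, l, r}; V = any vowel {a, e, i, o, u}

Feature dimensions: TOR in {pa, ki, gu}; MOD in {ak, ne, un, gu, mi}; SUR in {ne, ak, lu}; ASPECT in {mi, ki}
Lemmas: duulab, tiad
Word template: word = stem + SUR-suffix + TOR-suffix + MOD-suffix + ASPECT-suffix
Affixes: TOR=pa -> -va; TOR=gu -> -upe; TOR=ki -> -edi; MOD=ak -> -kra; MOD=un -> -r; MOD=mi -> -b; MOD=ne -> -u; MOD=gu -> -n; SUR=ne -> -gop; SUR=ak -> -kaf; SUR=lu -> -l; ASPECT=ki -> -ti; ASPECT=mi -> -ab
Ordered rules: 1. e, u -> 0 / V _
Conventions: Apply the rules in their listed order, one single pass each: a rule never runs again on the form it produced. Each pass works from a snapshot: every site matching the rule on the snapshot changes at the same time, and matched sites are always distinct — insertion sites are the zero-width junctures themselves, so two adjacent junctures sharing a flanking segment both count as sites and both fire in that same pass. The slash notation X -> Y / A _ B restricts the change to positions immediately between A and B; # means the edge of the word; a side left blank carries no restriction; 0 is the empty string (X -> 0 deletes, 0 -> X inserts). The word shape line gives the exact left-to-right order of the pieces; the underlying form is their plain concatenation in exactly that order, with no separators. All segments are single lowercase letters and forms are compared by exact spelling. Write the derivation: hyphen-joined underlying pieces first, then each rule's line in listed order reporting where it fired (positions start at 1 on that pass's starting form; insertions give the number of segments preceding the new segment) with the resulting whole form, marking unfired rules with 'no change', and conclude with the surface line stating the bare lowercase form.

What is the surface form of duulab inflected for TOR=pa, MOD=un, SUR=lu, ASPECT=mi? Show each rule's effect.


underlying: duulab-l-va-r-ab
1. e, u -> 0 / V _: fires at position(s) 3: dulablvarab
surface: dulablvarab


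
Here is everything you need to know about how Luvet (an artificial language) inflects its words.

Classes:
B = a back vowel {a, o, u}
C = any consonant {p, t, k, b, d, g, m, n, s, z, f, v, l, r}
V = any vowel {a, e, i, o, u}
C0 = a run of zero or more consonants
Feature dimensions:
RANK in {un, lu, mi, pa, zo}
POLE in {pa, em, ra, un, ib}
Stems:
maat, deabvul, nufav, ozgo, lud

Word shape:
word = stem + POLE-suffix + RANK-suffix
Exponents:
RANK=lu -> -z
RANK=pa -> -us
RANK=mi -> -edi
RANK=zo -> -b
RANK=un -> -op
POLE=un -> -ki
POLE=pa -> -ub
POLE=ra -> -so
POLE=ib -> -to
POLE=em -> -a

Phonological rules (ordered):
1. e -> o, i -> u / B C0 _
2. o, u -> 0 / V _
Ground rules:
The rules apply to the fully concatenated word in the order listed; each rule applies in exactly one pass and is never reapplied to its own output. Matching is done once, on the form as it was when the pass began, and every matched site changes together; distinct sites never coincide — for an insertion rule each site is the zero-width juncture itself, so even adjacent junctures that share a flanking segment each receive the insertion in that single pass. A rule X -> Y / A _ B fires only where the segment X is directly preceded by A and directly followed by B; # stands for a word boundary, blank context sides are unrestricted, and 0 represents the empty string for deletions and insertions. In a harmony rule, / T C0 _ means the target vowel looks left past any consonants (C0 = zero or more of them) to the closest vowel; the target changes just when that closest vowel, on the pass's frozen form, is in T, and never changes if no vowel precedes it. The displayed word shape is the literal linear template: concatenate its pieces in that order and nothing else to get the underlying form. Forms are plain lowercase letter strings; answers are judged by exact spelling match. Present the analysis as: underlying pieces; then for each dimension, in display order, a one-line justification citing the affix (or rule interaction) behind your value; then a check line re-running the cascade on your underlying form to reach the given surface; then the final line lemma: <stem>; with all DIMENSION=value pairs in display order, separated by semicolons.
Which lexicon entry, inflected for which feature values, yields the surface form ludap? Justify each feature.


underlying: lud-a-op
RANK=un - signalled by the affix -op
POLE=em - signalled by the affix -a
check: ludaop -> ludaop -> ludap
lemma: lud; RANK=un; POLE=em


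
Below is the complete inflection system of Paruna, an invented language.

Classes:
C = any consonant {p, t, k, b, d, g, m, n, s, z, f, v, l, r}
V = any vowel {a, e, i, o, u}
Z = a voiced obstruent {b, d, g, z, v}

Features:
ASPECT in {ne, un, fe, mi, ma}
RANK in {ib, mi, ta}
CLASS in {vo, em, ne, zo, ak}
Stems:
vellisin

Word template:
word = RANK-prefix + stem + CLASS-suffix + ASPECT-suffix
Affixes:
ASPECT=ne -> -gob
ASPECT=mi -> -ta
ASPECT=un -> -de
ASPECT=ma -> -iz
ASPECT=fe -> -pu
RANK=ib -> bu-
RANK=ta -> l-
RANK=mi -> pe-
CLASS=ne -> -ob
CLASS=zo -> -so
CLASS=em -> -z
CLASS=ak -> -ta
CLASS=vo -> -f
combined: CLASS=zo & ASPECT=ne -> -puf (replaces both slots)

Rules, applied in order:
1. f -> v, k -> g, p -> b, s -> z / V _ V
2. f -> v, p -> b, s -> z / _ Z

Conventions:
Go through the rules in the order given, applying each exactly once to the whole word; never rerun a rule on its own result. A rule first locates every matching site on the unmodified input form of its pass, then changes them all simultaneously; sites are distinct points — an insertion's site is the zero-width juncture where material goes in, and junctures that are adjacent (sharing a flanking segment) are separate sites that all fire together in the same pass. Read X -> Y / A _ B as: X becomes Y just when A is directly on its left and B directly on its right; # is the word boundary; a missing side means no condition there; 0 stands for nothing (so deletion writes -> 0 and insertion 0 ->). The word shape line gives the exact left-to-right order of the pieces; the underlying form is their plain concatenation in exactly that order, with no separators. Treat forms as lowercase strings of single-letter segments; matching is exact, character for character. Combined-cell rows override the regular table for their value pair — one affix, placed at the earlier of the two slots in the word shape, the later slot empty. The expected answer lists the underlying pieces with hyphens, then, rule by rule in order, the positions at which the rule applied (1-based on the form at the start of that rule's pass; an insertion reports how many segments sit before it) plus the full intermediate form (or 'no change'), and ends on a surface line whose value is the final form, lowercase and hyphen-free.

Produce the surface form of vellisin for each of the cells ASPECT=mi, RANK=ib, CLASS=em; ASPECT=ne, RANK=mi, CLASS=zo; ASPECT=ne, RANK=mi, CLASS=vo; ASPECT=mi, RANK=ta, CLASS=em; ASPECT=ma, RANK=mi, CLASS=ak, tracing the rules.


cell ASPECT=mi, RANK=ib, CLASS=em:
underlying: bu-vellisin-z-ta
1. f -> v, k -> g, p -> b, s -> z / V _ V: fires at position(s) 8: buvellizinzta
2. f -> v, p -> b, s -> z / _ Z: no change
surface: buvellizinzta

cell ASPECT=ne, RANK=mi, CLASS=zo:
underlying: pe-vellisin-puf
1. f -> v, k -> g, p -> b, s -> z / V _ V: fires at position(s) 8: pevellizinpuf
2. f -> v, p -> b, s -> z / _ Z: no change
surface: pevellizinpuf

cell ASPECT=ne, RANK=mi, CLASS=vo:
underlying: pe-vellisin-f-gob
1. f -> v, k -> g, p -> b, s -> z / V _ V: fires at position(s) 8: pevellizinfgob
2. f -> v, p -> b, s -> z / _ Z: fires at position(s) 11: pevellizinvgob
surface: pevellizinvgob

cell ASPECT=mi, RANK=ta, CLASS=em:
underlying: l-vellisin-z-ta
1. f -> v, k -> g, p -> b, s -> z / V _ V: fires at position(s) 7: lvellizinzta
2. f -> v, p -> b, s -> z / _ Z: no change
surface: lvellizinzta

cell ASPECT=ma, RANK=mi, CLASS=ak:
underlying: pe-vellisin-ta-iz
1. f -> v, k -> g, p -> b, s -> z / V _ V: fires at position(s) 8: pevellizintaiz
2. f -> v, p -> b, s -> z / _ Z: no change
surface: pevellizintaiz


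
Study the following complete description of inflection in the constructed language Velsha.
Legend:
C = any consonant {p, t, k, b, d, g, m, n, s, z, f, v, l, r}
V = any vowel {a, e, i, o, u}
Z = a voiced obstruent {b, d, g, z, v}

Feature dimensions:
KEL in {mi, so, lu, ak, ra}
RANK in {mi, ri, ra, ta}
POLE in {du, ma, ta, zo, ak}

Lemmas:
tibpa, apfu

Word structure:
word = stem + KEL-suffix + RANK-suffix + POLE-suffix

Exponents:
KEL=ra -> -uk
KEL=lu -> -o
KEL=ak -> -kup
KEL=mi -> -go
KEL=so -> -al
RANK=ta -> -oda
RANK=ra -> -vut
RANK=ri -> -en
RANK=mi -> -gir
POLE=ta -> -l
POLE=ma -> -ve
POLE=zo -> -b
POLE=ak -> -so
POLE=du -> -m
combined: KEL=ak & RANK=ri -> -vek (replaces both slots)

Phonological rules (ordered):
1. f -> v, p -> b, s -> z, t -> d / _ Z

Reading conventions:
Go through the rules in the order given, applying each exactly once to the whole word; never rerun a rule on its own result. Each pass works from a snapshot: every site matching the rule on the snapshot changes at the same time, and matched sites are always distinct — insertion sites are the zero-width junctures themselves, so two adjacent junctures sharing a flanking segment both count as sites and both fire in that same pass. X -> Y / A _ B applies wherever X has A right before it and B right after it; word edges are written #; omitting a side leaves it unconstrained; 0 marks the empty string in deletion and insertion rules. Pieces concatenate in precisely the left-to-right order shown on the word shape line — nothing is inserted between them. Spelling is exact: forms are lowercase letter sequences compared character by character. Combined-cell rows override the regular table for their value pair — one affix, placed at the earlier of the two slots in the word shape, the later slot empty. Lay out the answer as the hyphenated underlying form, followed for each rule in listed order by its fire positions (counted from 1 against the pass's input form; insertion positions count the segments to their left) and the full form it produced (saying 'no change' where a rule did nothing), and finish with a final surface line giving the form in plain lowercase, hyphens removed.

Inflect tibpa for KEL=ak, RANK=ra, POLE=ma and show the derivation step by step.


underlying: tibpa-kup-vut-ve
1. f -> v, p -> b, s -> z, t -> d / _ Z: fires at position(s) 8, 11: tibpakubvudve
surface: tibpakubvudve


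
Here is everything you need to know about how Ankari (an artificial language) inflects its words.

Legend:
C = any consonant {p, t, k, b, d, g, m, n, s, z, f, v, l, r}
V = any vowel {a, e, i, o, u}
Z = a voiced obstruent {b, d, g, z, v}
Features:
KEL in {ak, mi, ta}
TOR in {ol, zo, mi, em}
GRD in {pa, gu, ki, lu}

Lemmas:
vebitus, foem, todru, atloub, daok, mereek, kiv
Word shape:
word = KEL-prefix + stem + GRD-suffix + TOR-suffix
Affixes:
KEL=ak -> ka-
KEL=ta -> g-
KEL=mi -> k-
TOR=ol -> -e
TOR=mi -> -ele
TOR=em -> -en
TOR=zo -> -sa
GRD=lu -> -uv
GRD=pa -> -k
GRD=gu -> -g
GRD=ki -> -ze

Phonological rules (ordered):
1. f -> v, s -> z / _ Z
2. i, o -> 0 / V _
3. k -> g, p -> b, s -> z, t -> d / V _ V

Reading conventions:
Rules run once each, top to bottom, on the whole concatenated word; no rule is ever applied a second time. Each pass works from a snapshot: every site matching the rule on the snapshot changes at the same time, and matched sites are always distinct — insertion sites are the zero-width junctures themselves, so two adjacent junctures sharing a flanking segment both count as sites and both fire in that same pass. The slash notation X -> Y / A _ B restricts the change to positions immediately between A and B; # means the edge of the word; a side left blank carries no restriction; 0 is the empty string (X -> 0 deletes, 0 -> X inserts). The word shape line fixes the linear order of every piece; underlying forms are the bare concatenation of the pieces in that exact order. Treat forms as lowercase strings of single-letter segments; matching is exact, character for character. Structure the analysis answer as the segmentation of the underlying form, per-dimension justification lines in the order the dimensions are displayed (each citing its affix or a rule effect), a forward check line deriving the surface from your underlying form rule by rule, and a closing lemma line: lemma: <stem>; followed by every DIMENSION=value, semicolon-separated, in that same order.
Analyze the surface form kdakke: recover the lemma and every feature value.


underlying: k-daok-k-e
KEL=mi - signalled by the affix k-
TOR=ol - signalled by the affix -e
GRD=pa - signalled by the affix -k
check: kdaokke -> kdaokke -> kdakke -> kdakke
lemma: daok; KEL=mi; TOR=ol; GRD=pa


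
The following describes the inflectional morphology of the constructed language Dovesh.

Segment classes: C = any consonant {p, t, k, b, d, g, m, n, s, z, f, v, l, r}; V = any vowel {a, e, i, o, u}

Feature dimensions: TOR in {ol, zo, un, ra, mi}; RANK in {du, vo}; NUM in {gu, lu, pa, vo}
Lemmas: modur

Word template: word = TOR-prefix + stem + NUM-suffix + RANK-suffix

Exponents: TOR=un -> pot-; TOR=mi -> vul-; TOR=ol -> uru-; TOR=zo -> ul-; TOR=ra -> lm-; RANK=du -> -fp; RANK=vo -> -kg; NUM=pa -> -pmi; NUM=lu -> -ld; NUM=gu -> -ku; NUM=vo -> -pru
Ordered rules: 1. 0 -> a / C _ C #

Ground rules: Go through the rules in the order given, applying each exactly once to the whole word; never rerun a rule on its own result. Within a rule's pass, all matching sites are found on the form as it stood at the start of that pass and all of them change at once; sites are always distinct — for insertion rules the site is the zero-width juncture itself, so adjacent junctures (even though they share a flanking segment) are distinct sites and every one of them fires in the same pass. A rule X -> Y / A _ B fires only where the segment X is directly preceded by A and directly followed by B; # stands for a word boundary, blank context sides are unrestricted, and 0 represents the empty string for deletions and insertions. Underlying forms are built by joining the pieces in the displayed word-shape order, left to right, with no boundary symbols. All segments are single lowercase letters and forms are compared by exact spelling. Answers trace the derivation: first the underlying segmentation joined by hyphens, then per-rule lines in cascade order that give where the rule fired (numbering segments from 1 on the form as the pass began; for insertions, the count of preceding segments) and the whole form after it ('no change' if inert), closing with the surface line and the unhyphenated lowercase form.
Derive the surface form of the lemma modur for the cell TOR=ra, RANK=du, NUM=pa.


underlying: lm-modur-pmi-fp
1. 0 -> a / C _ C #: inserts after position(s) 11: lmmodurpmifap
surface: lmmodurpmifap


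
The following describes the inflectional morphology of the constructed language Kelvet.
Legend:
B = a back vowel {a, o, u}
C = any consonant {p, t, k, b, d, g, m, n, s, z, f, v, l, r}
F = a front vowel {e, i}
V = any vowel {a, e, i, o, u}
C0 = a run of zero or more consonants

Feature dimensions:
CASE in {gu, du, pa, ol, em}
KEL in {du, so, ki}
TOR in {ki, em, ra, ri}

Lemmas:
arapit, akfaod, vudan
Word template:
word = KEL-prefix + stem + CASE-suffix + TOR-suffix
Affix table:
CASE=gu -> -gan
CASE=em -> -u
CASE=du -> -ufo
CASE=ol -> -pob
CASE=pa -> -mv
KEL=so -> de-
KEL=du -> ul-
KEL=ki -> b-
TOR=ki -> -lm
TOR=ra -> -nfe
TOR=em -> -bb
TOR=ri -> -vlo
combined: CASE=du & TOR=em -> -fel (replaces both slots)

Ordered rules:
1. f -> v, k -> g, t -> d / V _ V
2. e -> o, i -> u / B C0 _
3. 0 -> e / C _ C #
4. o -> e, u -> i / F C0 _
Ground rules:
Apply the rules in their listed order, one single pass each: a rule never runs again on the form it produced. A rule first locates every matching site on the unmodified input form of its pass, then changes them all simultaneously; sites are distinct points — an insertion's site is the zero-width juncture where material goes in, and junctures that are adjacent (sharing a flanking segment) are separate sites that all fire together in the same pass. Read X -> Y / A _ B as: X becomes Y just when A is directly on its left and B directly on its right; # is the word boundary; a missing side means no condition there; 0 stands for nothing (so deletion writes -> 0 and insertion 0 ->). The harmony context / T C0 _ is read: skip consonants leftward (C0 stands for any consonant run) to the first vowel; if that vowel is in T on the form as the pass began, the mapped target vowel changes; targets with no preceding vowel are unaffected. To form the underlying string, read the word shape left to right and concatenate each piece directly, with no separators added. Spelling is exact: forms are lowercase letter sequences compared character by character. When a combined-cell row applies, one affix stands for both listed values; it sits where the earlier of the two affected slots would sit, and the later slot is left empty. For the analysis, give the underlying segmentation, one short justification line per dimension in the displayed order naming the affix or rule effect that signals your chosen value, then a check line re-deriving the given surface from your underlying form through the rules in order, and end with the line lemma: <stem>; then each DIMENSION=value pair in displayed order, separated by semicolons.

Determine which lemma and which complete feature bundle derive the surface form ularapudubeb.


underlying: ul-arapit-u-bb
CASE=em - signalled by the affix -u
KEL=du - signalled by the affix ul-
TOR=em - signalled by the affix -bb
check: ularapitubb -> ularapidubb -> ularapudubb -> ularapudubeb -> ularapudubeb
lemma: arapit; CASE=em; KEL=du; TOR=em


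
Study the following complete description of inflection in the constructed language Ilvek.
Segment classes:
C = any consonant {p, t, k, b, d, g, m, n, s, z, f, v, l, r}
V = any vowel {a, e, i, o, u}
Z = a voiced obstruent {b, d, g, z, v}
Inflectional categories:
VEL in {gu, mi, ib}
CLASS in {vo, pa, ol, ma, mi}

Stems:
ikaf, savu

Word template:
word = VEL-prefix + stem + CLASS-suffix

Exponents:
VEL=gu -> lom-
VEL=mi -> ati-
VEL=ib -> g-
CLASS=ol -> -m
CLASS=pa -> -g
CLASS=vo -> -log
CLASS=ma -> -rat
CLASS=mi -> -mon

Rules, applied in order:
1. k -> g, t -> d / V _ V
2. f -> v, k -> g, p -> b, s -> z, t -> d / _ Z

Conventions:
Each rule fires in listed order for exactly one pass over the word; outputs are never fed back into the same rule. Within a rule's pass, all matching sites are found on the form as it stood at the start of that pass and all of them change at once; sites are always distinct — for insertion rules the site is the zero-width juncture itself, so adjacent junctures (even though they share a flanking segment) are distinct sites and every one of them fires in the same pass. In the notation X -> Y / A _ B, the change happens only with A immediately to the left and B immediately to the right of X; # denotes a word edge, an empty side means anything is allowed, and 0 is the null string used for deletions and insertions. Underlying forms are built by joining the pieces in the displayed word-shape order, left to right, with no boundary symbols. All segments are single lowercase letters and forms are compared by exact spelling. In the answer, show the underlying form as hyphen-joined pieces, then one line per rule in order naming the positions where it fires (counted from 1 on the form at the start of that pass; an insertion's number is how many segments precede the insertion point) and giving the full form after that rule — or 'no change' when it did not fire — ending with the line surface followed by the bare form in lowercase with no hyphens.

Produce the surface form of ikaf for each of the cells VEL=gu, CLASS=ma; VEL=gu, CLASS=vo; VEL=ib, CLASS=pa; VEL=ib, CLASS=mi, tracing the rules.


cell VEL=gu, CLASS=ma:
underlying: lom-ikaf-rat
1. k -> g, t -> d / V _ V: fires at position(s) 5: lomigafrat
2. f -> v, k -> g, p -> b, s -> z, t -> d / _ Z: no change
surface: lomigafrat

cell VEL=gu, CLASS=vo:
underlying: lom-ikaf-log
1. k -> g, t -> d / V _ V: fires at position(s) 5: lomigaflog
2. f -> v, k -> g, p -> b, s -> z, t -> d / _ Z: no change
surface: lomigaflog

cell VEL=ib, CLASS=pa:
underlying: g-ikaf-g
1. k -> g, t -> d / V _ V: fires at position(s) 3: gigafg
2. f -> v, k -> g, p -> b, s -> z, t -> d / _ Z: fires at position(s) 5: gigavg
surface: gigavg

cell VEL=ib, CLASS=mi:
underlying: g-ikaf-mon
1. k -> g, t -> d / V _ V: fires at position(s) 3: gigafmon
2. f -> v, k -> g, p -> b, s -> z, t -> d / _ Z: no change
surface: gigafmon


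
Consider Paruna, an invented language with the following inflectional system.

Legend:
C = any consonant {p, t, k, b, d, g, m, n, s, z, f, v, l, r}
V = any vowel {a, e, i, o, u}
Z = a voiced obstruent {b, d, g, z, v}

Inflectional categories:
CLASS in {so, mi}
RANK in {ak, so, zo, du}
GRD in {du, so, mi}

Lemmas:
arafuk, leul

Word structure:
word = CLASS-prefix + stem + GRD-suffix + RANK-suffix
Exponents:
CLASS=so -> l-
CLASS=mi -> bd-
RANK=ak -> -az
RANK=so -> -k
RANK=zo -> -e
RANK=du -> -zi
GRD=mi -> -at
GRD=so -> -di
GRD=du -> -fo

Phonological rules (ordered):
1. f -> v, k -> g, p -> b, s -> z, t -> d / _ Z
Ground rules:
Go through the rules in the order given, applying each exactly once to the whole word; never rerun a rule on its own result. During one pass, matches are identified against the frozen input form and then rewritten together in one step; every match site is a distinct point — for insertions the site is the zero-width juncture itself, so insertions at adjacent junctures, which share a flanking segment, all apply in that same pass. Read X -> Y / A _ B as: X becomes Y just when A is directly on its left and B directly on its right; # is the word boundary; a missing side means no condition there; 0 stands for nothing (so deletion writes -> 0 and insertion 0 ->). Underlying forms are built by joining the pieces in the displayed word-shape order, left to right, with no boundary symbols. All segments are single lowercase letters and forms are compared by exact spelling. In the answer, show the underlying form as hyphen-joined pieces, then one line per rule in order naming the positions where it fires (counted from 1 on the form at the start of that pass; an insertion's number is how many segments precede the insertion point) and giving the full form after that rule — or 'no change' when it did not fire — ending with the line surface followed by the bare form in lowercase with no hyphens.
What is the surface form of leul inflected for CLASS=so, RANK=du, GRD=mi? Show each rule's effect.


underlying: l-leul-at-zi
1. f -> v, k -> g, p -> b, s -> z, t -> d / _ Z: fires at position(s) 7: lleuladzi
surface: lleuladzi


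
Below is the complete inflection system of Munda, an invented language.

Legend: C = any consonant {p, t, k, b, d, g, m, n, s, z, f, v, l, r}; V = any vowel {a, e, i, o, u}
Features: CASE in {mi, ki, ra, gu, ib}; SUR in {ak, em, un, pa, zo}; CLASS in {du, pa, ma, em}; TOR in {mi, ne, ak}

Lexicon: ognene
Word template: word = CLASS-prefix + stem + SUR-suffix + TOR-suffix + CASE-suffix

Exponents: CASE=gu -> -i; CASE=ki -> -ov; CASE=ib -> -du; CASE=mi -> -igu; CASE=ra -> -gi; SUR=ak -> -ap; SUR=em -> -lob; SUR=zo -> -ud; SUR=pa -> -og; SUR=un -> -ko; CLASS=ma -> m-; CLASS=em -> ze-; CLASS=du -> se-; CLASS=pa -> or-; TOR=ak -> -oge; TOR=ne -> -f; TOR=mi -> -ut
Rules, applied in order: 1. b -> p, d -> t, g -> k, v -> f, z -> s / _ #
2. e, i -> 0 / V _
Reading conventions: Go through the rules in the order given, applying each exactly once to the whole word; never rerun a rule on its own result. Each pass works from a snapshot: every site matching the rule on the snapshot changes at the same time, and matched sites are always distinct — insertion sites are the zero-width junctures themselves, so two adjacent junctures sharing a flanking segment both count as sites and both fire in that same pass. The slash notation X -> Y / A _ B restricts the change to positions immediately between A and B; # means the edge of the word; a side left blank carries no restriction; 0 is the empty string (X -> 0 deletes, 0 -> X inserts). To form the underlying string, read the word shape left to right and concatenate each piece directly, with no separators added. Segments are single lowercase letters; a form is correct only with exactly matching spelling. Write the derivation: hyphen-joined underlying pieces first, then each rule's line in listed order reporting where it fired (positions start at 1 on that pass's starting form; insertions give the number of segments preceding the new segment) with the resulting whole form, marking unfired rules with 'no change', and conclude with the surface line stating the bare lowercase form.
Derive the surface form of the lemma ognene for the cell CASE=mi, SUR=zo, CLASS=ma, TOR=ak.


underlying: m-ognene-ud-oge-igu
1. b -> p, d -> t, g -> k, v -> f, z -> s / _ #: no change
2. e, i -> 0 / V _: fires at position(s) 13: mogneneudogegu
surface: mogneneudogegu


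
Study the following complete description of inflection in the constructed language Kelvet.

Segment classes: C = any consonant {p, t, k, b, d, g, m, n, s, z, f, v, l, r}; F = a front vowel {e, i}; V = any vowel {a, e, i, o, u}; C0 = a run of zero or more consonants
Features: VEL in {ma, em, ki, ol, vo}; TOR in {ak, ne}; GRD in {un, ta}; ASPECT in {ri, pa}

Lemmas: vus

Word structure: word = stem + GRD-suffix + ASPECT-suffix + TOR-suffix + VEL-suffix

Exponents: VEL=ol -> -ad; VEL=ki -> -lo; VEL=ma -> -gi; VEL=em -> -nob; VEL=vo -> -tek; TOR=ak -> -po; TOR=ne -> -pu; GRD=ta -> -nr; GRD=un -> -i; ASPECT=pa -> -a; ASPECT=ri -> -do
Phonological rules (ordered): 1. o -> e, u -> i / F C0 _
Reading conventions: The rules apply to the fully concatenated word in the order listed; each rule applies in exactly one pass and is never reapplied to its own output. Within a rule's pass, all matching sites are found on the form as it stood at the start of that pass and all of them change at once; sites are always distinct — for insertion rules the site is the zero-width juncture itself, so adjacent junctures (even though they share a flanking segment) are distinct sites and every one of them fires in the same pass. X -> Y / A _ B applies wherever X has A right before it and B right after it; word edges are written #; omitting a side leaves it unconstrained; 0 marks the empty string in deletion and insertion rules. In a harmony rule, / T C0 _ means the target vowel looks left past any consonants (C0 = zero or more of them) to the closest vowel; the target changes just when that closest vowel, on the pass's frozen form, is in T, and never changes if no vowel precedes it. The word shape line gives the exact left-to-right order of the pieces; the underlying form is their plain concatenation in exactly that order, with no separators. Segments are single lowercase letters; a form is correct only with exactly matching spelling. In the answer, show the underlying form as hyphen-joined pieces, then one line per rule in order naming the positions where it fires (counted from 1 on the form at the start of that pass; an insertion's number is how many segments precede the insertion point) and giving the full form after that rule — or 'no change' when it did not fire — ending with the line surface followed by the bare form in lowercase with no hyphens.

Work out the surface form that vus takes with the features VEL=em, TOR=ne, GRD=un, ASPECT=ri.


underlying: vus-i-do-pu-nob
1. o -> e, u -> i / F C0 _: fires at position(s) 6: vusidepunob
surface: vusidepunob


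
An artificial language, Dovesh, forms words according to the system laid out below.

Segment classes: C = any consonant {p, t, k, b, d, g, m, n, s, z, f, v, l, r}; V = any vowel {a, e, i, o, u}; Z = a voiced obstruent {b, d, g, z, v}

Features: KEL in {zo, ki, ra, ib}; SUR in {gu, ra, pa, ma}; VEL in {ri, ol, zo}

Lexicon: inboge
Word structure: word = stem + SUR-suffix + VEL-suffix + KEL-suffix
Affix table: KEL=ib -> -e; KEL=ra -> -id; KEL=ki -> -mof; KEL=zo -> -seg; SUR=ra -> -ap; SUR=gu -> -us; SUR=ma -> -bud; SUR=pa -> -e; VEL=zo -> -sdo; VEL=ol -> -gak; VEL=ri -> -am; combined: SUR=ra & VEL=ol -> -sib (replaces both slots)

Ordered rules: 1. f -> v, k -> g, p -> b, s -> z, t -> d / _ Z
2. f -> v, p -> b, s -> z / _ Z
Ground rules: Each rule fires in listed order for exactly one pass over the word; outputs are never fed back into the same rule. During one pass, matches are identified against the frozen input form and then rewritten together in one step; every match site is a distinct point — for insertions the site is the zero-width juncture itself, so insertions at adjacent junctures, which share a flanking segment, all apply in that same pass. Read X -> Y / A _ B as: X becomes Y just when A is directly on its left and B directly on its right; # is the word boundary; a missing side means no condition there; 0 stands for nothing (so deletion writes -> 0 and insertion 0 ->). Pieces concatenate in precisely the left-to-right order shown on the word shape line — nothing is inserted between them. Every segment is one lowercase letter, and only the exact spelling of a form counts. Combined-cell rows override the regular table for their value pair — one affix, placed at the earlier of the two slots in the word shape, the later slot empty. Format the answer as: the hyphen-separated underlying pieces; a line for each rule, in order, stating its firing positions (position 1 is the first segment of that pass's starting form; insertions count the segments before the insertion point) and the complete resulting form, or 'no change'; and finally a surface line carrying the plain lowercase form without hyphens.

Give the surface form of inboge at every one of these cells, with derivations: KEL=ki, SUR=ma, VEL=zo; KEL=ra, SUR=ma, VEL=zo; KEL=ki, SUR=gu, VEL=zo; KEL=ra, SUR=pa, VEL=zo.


cell KEL=ki, SUR=ma, VEL=zo:
underlying: inboge-bud-sdo-mof
1. f -> v, k -> g, p -> b, s -> z, t -> d / _ Z: fires at position(s) 10: inbogebudzdomof
2. f -> v, p -> b, s -> z / _ Z: no change
surface: inbogebudzdomof

cell KEL=ra, SUR=ma, VEL=zo:
underlying: inboge-bud-sdo-id
1. f -> v, k -> g, p -> b, s -> z, t -> d / _ Z: fires at position(s) 10: inbogebudzdoid
2. f -> v, p -> b, s -> z / _ Z: no change
surface: inbogebudzdoid

cell KEL=ki, SUR=gu, VEL=zo:
underlying: inboge-us-sdo-mof
1. f -> v, k -> g, p -> b, s -> z, t -> d / _ Z: fires at position(s) 9: inbogeuszdomof
2. f -> v, p -> b, s -> z / _ Z: fires at position(s) 8: inbogeuzzdomof
surface: inbogeuzzdomof

cell KEL=ra, SUR=pa, VEL=zo:
underlying: inboge-e-sdo-id
1. f -> v, k -> g, p -> b, s -> z, t -> d / _ Z: fires at position(s) 8: inbogeezdoid
2. f -> v, p -> b, s -> z / _ Z: no change
surface: inbogeezdoid
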